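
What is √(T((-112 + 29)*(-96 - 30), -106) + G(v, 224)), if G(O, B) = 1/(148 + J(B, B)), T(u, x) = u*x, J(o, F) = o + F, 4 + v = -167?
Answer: I*√98443496443/298 ≈ 1052.9*I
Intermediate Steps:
v = -171 (v = -4 - 167 = -171)
J(o, F) = F + o
G(O, B) = 1/(148 + 2*B) (G(O, B) = 1/(148 + (B + B)) = 1/(148 + 2*B))
√(T((-112 + 29)*(-96 - 30), -106) + G(v, 224)) = √(((-112 + 29)*(-96 - 30))*(-106) + 1/(2*(74 + 224))) = √(-83*(-126)*(-106) + (½)/298) = √(10458*(-106) + (½)*(1/298)) = √(-1108548 + 1/596) = √(-660694607/596) = I*√98443496443/298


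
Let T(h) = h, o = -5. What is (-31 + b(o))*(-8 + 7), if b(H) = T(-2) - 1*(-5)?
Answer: 28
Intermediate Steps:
b(H) = 3 (b(H) = -2 - 1*(-5) = -2 + 5 = 3)
(-31 + b(o))*(-8 + 7) = (-31 + 3)*(-8 + 7) = -28*(-1) = 28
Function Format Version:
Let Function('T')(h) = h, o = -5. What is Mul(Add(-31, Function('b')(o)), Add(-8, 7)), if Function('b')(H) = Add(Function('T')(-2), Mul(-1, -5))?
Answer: 28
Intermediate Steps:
Function('b')(H) = 3 (Function('b')(H) = Add(-2, Mul(-1, -5)) = Add(-2, 5) = 3)
Mul(Add(-31, Function('b')(o)), Add(-8, 7)) = Mul(Add(-31, 3), Add(-8, 7)) = Mul(-28, -1) = 28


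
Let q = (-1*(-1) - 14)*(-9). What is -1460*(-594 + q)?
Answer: 696420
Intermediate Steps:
q = 117 (q = (1 - 14)*(-9) = -13*(-9) = 117)
-1460*(-594 + q) = -1460*(-594 + 117) = -1460*(-477) = 696420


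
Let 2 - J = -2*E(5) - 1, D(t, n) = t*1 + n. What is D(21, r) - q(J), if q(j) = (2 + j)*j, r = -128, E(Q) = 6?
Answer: -362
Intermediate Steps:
D(t, n) = n + t (D(t, n) = t + n = n + t)
J = 15 (J = 2 - (-2*6 - 1) = 2 - (-12 - 1) = 2 - 1*(-13) = 2 + 13 = 15)
q(j) = j*(2 + j)
D(21, r) - q(J) = (-128 + 21) - 15*(2 + 15) = -107 - 15*17 = -107 - 1*255 = -107 - 255 = -362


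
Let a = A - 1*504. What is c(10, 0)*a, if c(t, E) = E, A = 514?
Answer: 0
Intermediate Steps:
a = 10 (a = 514 - 1*504 = 514 - 504 = 10)
c(10, 0)*a = 0*10 = 0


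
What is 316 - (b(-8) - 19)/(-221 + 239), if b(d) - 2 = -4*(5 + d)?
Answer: 5693/18 ≈ 316.28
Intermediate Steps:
b(d) = -18 - 4*d (b(d) = 2 - 4*(5 + d) = 2 + (-20 - 4*d) = -18 - 4*d)
316 - (b(-8) - 19)/(-221 + 239) = 316 - ((-18 - 4*(-8)) - 19)/(-221 + 239) = 316 - ((-18 + 32) - 19)/18 = 316 - (14 - 19)/18 = 316 - (-5)/18 = 316 - 1*(-5/18) = 316 + 5/18 = 5693/18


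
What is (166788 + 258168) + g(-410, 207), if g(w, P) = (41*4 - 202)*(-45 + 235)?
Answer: 417736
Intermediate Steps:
g(w, P) = -7220 (g(w, P) = (164 - 202)*190 = -38*190 = -7220)
(166788 + 258168) + g(-410, 207) = (166788 + 258168) - 7220 = 424956 - 7220 = 417736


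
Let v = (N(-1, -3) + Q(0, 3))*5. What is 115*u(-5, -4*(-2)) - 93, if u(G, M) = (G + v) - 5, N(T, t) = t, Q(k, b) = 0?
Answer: -2968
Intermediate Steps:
v = -15 (v = (-3 + 0)*5 = -3*5 = -15)
u(G, M) = -20 + G (u(G, M) = (G - 15) - 5 = (-15 + G) - 5 = -20 + G)
115*u(-5, -4*(-2)) - 93 = 115*(-20 - 5) - 93 = 115*(-25) - 93 = -2875 - 93 = -2968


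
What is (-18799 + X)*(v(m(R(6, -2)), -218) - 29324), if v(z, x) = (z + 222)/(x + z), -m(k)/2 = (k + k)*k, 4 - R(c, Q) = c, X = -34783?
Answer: 183840431402/117 ≈ 1.5713e+9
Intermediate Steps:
R(c, Q) = 4 - c
m(k) = -4*k**2 (m(k) = -2*(k + k)*k = -2*2*k*k = -4*k**2)
v(z, x) = (222 + z)/(x + z)
(-18799 + X)*(v(m(R(6, -2)), -218) - 29324) = (-18799 - 34783)*((222 - 4*(4 - 1*6)**2)/(-218 - 4*(4 - 1*6)**2) - 29324) = -53582*((222 - 4*(4 - 6)**2)/(-218 - 4*(4 - 6)**2) - 29324) = -53582*((222 - 4*(-2)**2)/(-218 - 4*(-2)**2) - 29324) = -53582*((222 - 4*4)/(-218 - 4*4) - 29324) = -53582*((222 - 16)/(-218 - 16) - 29324) = -53582*(206/(-234) - 29324) = -53582*(-1/234*206 - 29324) = -53582*(-103/117 - 29324) = -53582*(-3431011/117) = 183840431402/117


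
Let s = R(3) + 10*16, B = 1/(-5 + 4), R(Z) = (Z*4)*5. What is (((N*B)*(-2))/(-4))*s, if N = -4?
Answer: 440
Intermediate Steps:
R(Z) = 20*Z (R(Z) = (4*Z)*5 = 20*Z)
B = -1 (B = 1/(-1) = -1)
s = 220 (s = 20*3 + 10*16 = 60 + 160 = 220)
(((N*B)*(-2))/(-4))*s = ((-4*(-1)*(-2))/(-4))*220 = ((4*(-2))*(-1/4))*220 = -8*(-1/4)*220 = 2*220 = 440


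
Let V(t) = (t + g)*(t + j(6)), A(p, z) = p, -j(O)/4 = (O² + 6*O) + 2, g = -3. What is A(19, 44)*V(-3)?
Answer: 34086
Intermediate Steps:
j(O) = -8 - 24*O - 4*O² (j(O) = -4*((O² + 6*O) + 2) = -4*(2 + O² + 6*O) = -8 - 24*O - 4*O²)
V(t) = (-296 + t)*(-3 + t) (V(t) = (t - 3)*(t + (-8 - 24*6 - 4*6²)) = (-3 + t)*(t + (-8 - 144 - 4*36)) = (-3 + t)*(t + (-8 - 144 - 144)) = (-3 + t)*(t - 296) = (-3 + t)*(-296 + t) = (-296 + t)*(-3 + t))
A(19, 44)*V(-3) = 19*(888 + (-3)² - 299*(-3)) = 19*(888 + 9 + 897) = 19*1794 = 34086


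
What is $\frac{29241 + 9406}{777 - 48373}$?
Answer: $- \frac{38647}{47596} \approx -0.81198$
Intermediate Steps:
$\frac{29241 + 9406}{777 - 48373} = \frac{38647}{-47596} = 38647 \left(- \frac{1}{47596}\right) = - \frac{38647}{47596}$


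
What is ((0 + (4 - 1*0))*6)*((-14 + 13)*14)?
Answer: -336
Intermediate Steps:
((0 + (4 - 1*0))*6)*((-14 + 13)*14) = ((0 + (4 + 0))*6)*(-1*14) = ((0 + 4)*6)*(-14) = (4*6)*(-14) = 24*(-14) = -336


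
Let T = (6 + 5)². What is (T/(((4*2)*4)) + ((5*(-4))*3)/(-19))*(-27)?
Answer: -113913/608 ≈ -187.36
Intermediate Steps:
T = 121 (T = 11² = 121)
(T/(((4*2)*4)) + ((5*(-4))*3)/(-19))*(-27) = (121/(((4*2)*4)) + ((5*(-4))*3)/(-19))*(-27) = (121/((8*4)) - 20*3*(-1/19))*(-27) = (121/32 - 60*(-1/19))*(-27) = (121*(1/32) + 60/19)*(-27) = (121/32 + 60/19)*(-27) = (4219/608)*(-27) = -113913/608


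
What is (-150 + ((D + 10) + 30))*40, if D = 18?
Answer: -3680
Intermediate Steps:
(-150 + ((D + 10) + 30))*40 = (-150 + ((18 + 10) + 30))*40 = (-150 + (28 + 30))*40 = (-150 + 58)*40 = -92*40 = -3680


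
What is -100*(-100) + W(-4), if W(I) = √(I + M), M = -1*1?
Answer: 10000 + I*√5 ≈ 10000.0 + 2.2361*I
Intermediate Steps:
M = -1
W(I) = √(-1 + I) (W(I) = √(I - 1) = √(-1 + I))
-100*(-100) + W(-4) = -100*(-100) + √(-1 - 4) = 10000 + √(-5) = 10000 + I*√5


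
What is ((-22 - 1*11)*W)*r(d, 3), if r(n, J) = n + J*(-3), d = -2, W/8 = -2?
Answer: -5808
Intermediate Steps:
W = -16 (W = 8*(-2) = -16)
r(n, J) = n - 3*J
((-22 - 1*11)*W)*r(d, 3) = ((-22 - 1*11)*(-16))*(-2 - 3*3) = ((-22 - 11)*(-16))*(-2 - 9) = -33*(-16)*(-11) = 528*(-11) = -5808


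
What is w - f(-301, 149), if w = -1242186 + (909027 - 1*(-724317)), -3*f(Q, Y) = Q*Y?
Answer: 1128625/3 ≈ 3.7621e+5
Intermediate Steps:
f(Q, Y) = -Q*Y/3
w = 391158 (w = -1242186 + (909027 + 724317) = -1242186 + 1633344 = 391158)
w - f(-301, 149) = 391158 - (-1)*(-301)*149/3 = 391158 - 1*44849/3 = 391158 - 44849/3 = 1128625/3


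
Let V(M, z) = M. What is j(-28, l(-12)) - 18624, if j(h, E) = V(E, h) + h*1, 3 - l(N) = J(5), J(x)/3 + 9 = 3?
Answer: -18631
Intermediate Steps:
J(x) = -18 (J(x) = -27 + 3*3 = -27 + 9 = -18)
l(N) = 21 (l(N) = 3 - 1*(-18) = 3 + 18 = 21)
j(h, E) = E + h (j(h, E) = E + h*1 = E + h)
j(-28, l(-12)) - 18624 = (21 - 28) - 18624 = -7 - 18624 = -18631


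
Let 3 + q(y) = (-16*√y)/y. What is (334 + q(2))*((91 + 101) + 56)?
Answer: 82088 - 1984*√2 ≈ 79282.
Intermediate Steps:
q(y) = -3 - 16/√y (q(y) = -3 + (-16*√y)/y = -3 - 16/√y)
(334 + q(2))*((91 + 101) + 56) = (334 + (-3 - 8*√2))*((91 + 101) + 56) = (334 + (-3 - 8*√2))*(192 + 56) = (334 + (-3 - 8*√2))*248 = (331 - 8*√2)*248 = 82088 - 1984*√2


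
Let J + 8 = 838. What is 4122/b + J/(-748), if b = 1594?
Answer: 440059/298078 ≈ 1.4763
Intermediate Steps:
J = 830 (J = -8 + 838 = 830)
4122/b + J/(-748) = 4122/1594 + 830/(-748) = 4122*(1/1594) + 830*(-1/748) = 2061/797 - 415/374 = 440059/298078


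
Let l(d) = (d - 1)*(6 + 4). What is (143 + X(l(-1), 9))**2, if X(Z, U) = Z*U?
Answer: 1369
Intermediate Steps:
l(d) = -10 + 10*d (l(d) = (-1 + d)*10 = -10 + 10*d)
X(Z, U) = U*Z
(143 + X(l(-1), 9))**2 = (143 + 9*(-10 + 10*(-1)))**2 = (143 + 9*(-10 - 10))**2 = (143 + 9*(-20))**2 = (143 - 180)**2 = (-37)**2 = 1369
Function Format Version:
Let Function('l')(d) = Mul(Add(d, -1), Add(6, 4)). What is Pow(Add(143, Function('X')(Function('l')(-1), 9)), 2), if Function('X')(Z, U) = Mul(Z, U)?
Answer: 1369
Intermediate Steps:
Function('l')(d) = Add(-10, Mul(10, d)) (Function('l')(d) = Mul(Add(-1, d), 10) = Add(-10, Mul(10, d)))
Function('X')(Z, U) = Mul(U, Z)
Pow(Add(143, Function('X')(Function('l')(-1), 9)), 2) = Pow(Add(143, Mul(9, Add(-10, Mul(10, -1)))), 2) = Pow(Add(143, Mul(9, Add(-10, -10))), 2) = Pow(Add(143, Mul(9, -20)), 2) = Pow(Add(143, -180), 2) = Pow(-37, 2) = 1369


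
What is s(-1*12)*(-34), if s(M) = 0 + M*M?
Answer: -4896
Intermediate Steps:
s(M) = M² (s(M) = 0 + M² = M²)
s(-1*12)*(-34) = (-1*12)²*(-34) = (-12)²*(-34) = 144*(-34) = -4896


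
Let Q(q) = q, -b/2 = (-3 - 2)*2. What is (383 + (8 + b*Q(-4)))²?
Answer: 96721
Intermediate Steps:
b = 20 (b = -2*(-3 - 2)*2 = -(-10)*2 = -2*(-10) = 20)
(383 + (8 + b*Q(-4)))² = (383 + (8 + 20*(-4)))² = (383 + (8 - 80))² = (383 - 72)² = 311² = 96721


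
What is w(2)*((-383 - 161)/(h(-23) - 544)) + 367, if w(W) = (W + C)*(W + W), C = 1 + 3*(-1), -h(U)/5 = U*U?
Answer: 367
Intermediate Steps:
h(U) = -5*U² (h(U) = -5*U*U = -5*U²)
C = -2 (C = 1 - 3 = -2)
w(W) = 2*W*(-2 + W) (w(W) = (W - 2)*(W + W) = (-2 + W)*(2*W) = 2*W*(-2 + W))
w(2)*((-383 - 161)/(h(-23) - 544)) + 367 = (2*2*(-2 + 2))*((-383 - 161)/(-5*(-23)² - 544)) + 367 = (2*2*0)*(-544/(-5*529 - 544)) + 367 = 0*(-544/(-2645 - 544)) + 367 = 0*(-544/(-3189)) + 367 = 0*(-544*(-1/3189)) + 367 = 0*(544/3189) + 367 = 0 + 367 = 367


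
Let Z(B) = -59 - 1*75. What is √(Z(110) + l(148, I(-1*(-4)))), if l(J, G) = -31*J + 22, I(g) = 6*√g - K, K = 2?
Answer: 10*I*√47 ≈ 68.557*I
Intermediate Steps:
I(g) = -2 + 6*√g (I(g) = 6*√g - 1*2 = 6*√g - 2 = -2 + 6*√g)
l(J, G) = 22 - 31*J
Z(B) = -134 (Z(B) = -59 - 75 = -134)
√(Z(110) + l(148, I(-1*(-4)))) = √(-134 + (22 - 31*148)) = √(-134 + (22 - 4588)) = √(-134 - 4566) = √(-4700) = 10*I*√47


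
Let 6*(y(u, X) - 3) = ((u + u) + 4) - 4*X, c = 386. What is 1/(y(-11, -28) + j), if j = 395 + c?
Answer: 3/2399 ≈ 0.0012505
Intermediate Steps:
j = 781 (j = 395 + 386 = 781)
y(u, X) = 11/3 - 2*X/3 + u/3 (y(u, X) = 3 + (((u + u) + 4) - 4*X)/6 = 3 + ((2*u + 4) - 4*X)/6 = 3 + ((4 + 2*u) - 4*X)/6 = 3 + (4 - 4*X + 2*u)/6 = 3 + (⅔ - 2*X/3 + u/3) = 11/3 - 2*X/3 + u/3)
1/(y(-11, -28) + j) = 1/((11/3 - ⅔*(-28) + (⅓)*(-11)) + 781) = 1/((11/3 + 56/3 - 11/3) + 781) = 1/(56/3 + 781) = 1/(2399/3) = 3/2399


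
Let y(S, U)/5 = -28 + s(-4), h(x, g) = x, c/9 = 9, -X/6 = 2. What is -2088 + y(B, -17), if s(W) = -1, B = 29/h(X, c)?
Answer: -2233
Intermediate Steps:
X = -12 (X = -6*2 = -12)
c = 81 (c = 9*9 = 81)
B = -29/12 (B = 29/(-12) = 29*(-1/12) = -29/12 ≈ -2.4167)
y(S, U) = -145 (y(S, U) = 5*(-28 - 1) = 5*(-29) = -145)
-2088 + y(B, -17) = -2088 - 145 = -2233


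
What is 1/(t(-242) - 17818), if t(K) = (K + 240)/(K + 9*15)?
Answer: -107/1906524 ≈ -5.6123e-5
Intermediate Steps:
t(K) = (240 + K)/(135 + K) (t(K) = (240 + K)/(K + 135) = (240 + K)/(135 + K))
1/(t(-242) - 17818) = 1/((240 - 242)/(135 - 242) - 17818) = 1/(-2/(-107) - 17818) = 1/(-1/107*(-2) - 17818) = 1/(2/107 - 17818) = 1/(-1906524/107) = -107/1906524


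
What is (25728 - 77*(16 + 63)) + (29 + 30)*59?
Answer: 23126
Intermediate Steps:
(25728 - 77*(16 + 63)) + (29 + 30)*59 = (25728 - 77*79) + 59*59 = (25728 - 6083) + 3481 = 19645 + 3481 = 23126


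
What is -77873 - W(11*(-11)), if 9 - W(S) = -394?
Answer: -78276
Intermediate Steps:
W(S) = 403 (W(S) = 9 - 1*(-394) = 9 + 394 = 403)
-77873 - W(11*(-11)) = -77873 - 1*403 = -77873 - 403 = -78276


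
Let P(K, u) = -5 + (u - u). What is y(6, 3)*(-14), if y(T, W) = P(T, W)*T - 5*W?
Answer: 630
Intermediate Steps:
P(K, u) = -5 (P(K, u) = -5 + 0 = -5)
y(T, W) = -5*T - 5*W
y(6, 3)*(-14) = (-5*6 - 5*3)*(-14) = (-30 - 15)*(-14) = -45*(-14) = 630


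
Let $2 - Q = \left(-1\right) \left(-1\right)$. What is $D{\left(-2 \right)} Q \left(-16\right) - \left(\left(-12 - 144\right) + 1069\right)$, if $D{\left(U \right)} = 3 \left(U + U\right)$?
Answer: $-721$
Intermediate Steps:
$Q = 1$ ($Q = 2 - \left(-1\right) \left(-1\right) = 2 - 1 = 1$)
$D{\left(U \right)} = 6 U$ ($D{\left(U \right)} = 3 \cdot 2 U = 6 U$)
$D{\left(-2 \right)} Q \left(-16\right) - \left(\left(-12 - 144\right) + 1069\right) = 6 \left(-2\right) 1 \left(-16\right) - \left(\left(-12 - 144\right) + 1069\right) = \left(-12\right) 1 \left(-16\right) - \left(-156 + 1069\right) = \left(-12\right) \left(-16\right) - 913 = 192 - 913 = -721$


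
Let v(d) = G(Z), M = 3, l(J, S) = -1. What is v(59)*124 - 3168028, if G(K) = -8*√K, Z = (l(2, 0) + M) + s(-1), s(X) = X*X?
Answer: -3168028 - 992*√3 ≈ -3.1697e+6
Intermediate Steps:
s(X) = X²
Z = 3 (Z = (-1 + 3) + (-1)² = 2 + 1 = 3)
v(d) = -8*√3
v(59)*124 - 3168028 = -8*√3*124 - 3168028 = -992*√3 - 3168028 = -3168028 - 992*√3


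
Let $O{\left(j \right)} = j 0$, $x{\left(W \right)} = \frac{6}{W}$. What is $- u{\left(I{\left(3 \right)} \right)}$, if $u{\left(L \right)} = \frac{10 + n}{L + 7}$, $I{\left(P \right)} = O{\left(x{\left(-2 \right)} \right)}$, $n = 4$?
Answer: $-2$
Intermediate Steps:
$O{\left(j \right)} = 0$
$I{\left(P \right)} = 0$
$u{\left(L \right)} = \frac{14}{7 + L}$ ($u{\left(L \right)} = \frac{10 + 4}{L + 7} = \frac{14}{7 + L}$)
$- u{\left(I{\left(3 \right)} \right)} = - \frac{14}{7 + 0} = - \frac{14}{7} = \left(-1\right) 2 = -2$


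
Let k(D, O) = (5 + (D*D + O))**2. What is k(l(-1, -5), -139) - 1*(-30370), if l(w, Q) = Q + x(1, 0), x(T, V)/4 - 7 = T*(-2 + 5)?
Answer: 1220651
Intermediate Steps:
x(T, V) = 28 + 12*T (x(T, V) = 28 + 4*(T*(-2 + 5)) = 28 + 4*(T*3) = 28 + 4*(3*T) = 28 + 12*T)
l(w, Q) = 40 + Q (l(w, Q) = Q + (28 + 12*1) = Q + (28 + 12) = Q + 40 = 40 + Q)
k(D, O) = (5 + O + D**2)**2 (k(D, O) = (5 + (D**2 + O))**2 = (5 + (O + D**2))**2 = (5 + O + D**2)**2)
k(l(-1, -5), -139) - 1*(-30370) = (5 - 139 + (40 - 5)**2)**2 - 1*(-30370) = (5 - 139 + 35**2)**2 + 30370 = (5 - 139 + 1225)**2 + 30370 = 1091**2 + 30370 = 1190281 + 30370 = 1220651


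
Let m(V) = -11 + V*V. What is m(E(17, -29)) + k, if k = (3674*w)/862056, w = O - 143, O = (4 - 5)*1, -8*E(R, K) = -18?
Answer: -1255003/191568 ≈ -6.5512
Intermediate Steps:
E(R, K) = 9/4 (E(R, K) = -1/8*(-18) = 9/4)
m(V) = -11 + V**2
O = -1 (O = -1*1 = -1)
w = -144 (w = -1 - 143 = -144)
k = -7348/11973 (k = (3674*(-144))/862056 = -529056*1/862056 = -7348/11973 ≈ -0.61371)
m(E(17, -29)) + k = (-11 + (9/4)**2) - 7348/11973 = (-11 + 81/16) - 7348/11973 = -95/16 - 7348/11973 = -1255003/191568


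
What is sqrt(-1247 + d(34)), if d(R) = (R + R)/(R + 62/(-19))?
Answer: I*sqrt(26533894)/146 ≈ 35.282*I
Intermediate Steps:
d(R) = 2*R/(-62/19 + R) (d(R) = (2*R)/(R + 62*(-1/19)) = (2*R)/(R - 62/19) = (2*R)/(-62/19 + R) = 2*R/(-62/19 + R))
sqrt(-1247 + d(34)) = sqrt(-1247 + 38*34/(-62 + 19*34)) = sqrt(-1247 + 38*34/(-62 + 646)) = sqrt(-1247 + 38*34/584) = sqrt(-1247 + 38*34*(1/584)) = sqrt(-1247 + 323/146) = sqrt(-181739/146) = I*sqrt(26533894)/146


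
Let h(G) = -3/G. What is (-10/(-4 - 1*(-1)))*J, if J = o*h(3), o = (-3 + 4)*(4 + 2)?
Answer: -20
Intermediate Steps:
o = 6 (o = 1*6 = 6)
J = -6 (J = 6*(-3/3) = 6*(-3*1/3) = 6*(-1) = -6)
(-10/(-4 - 1*(-1)))*J = (-10/(-4 - 1*(-1)))*(-6) = (-10/(-4 + 1))*(-6) = (-10/(-3))*(-6) = -1/3*(-10)*(-6) = (10/3)*(-6) = -20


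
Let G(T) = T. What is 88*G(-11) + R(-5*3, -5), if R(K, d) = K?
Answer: -983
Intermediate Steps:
88*G(-11) + R(-5*3, -5) = 88*(-11) - 5*3 = -968 - 15 = -983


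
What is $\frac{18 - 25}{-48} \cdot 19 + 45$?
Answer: $\frac{2293}{48} \approx 47.771$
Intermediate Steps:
$\frac{18 - 25}{-48} \cdot 19 + 45 = \left(-7\right) \left(- \frac{1}{48}\right) 19 + 45 = \frac{7}{48} \cdot 19 + 45 = \frac{133}{48} + 45 = \frac{2293}{48}$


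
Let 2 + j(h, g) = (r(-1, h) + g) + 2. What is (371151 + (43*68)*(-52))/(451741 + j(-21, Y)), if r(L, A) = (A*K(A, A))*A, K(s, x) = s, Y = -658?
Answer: 219103/441822 ≈ 0.49591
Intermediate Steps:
r(L, A) = A³ (r(L, A) = (A*A)*A = A²*A = A³)
j(h, g) = g + h³ (j(h, g) = -2 + ((h³ + g) + 2) = -2 + ((g + h³) + 2) = -2 + (2 + g + h³) = g + h³)
(371151 + (43*68)*(-52))/(451741 + j(-21, Y)) = (371151 + (43*68)*(-52))/(451741 + (-658 + (-21)³)) = (371151 + 2924*(-52))/(451741 + (-658 - 9261)) = (371151 - 152048)/(451741 - 9919) = 219103/441822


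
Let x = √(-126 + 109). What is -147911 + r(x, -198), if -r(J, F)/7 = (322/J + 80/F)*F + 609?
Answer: -152734 - 446292*I*√17/17 ≈ -1.5273e+5 - 1.0824e+5*I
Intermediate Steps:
x = I*√17 (x = √(-17) = I*√17 ≈ 4.1231*I)
r(J, F) = -4263 - 7*F*(80/F + 322/J) (r(J, F) = -7*((322/J + 80/F)*F + 609) = -7*((80/F + 322/J)*F + 609) = -7*(F*(80/F + 322/J) + 609) = -7*(609 + F*(80/F + 322/J)) = -4263 - 7*F*(80/F + 322/J))
-147911 + r(x, -198) = -147911 + (-4823 - 2254*(-198)/I*√17) = -147911 + (-4823 - 2254*(-198)*(-I*√17/17)) = -147911 + (-4823 - 446292*I*√17/17) = -152734 - 446292*I*√17/17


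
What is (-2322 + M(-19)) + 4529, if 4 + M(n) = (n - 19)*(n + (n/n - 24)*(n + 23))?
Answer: 6421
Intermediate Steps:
M(n) = -4 + (-529 - 22*n)*(-19 + n) (M(n) = -4 + (n - 19)*(n + (n/n - 24)*(n + 23)) = -4 + (-19 + n)*(n + (1 - 24)*(23 + n)) = -4 + (-19 + n)*(n - 23*(23 + n)) = -4 + (-19 + n)*(n + (-529 - 23*n)) = -4 + (-19 + n)*(-529 - 22*n) = -4 + (-529 - 22*n)*(-19 + n))
(-2322 + M(-19)) + 4529 = (-2322 + (10047 - 111*(-19) - 22*(-19)**2)) + 4529 = (-2322 + (10047 + 2109 - 22*361)) + 4529 = (-2322 + (10047 + 2109 - 7942)) + 4529 = (-2322 + 4214) + 4529 = 1892 + 4529 = 6421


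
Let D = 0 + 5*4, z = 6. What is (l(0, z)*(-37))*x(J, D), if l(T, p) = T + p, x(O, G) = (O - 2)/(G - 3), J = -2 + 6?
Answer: -444/17 ≈ -26.118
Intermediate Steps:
D = 20 (D = 0 + 20 = 20)
J = 4
x(O, G) = (-2 + O)/(-3 + G)
(l(0, z)*(-37))*x(J, D) = ((0 + 6)*(-37))*((-2 + 4)/(-3 + 20)) = (6*(-37))*(2/17) = -222*2/17 = -444/17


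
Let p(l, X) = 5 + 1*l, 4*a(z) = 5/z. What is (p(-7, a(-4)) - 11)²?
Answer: 169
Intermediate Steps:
a(z) = 5/(4*z) (a(z) = (5/z)/4 = 5/(4*z))
p(l, X) = 5 + l
(p(-7, a(-4)) - 11)² = ((5 - 7) - 11)² = (-2 - 11)² = (-13)² = 169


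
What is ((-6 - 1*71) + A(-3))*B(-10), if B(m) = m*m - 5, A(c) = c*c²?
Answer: -9880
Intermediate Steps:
A(c) = c³
B(m) = -5 + m² (B(m) = m² - 5 = -5 + m²)
((-6 - 1*71) + A(-3))*B(-10) = ((-6 - 1*71) + (-3)³)*(-5 + (-10)²) = ((-6 - 71) - 27)*(-5 + 100) = (-77 - 27)*95 = -104*95 = -9880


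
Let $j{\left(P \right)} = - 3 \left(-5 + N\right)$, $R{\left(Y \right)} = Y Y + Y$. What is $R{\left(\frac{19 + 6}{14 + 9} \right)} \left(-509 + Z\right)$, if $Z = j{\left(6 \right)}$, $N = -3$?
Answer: $- \frac{582000}{529} \approx -1100.2$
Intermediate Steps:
$R{\left(Y \right)} = Y + Y^{2}$ ($R{\left(Y \right)} = Y^{2} + Y = Y + Y^{2}$)
$j{\left(P \right)} = 24$ ($j{\left(P \right)} = - 3 \left(-5 - 3\right) = \left(-3\right) \left(-8\right) = 24$)
$Z = 24$
$R{\left(\frac{19 + 6}{14 + 9} \right)} \left(-509 + Z\right) = \frac{19 + 6}{14 + 9} \left(1 + \frac{19 + 6}{14 + 9}\right) \left(-509 + 24\right) = \frac{25}{23} \left(1 + \frac{25}{23}\right) \left(-485\right) = 25 \cdot \frac{1}{23} \left(1 + 25 \cdot \frac{1}{23}\right) \left(-485\right) = \frac{25 \left(1 + \frac{25}{23}\right)}{23} \left(-485\right) = \frac{25}{23} \cdot \frac{48}{23} \left(-485\right) = \frac{1200}{529} \left(-485\right) = - \frac{582000}{529}$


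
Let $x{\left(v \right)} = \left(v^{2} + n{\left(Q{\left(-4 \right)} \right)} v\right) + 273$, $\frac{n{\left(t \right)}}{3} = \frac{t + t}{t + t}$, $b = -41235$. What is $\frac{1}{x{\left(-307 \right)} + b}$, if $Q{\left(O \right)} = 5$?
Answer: $\frac{1}{52366} \approx 1.9096 \cdot 10^{-5}$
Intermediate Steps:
$n{\left(t \right)} = 3$ ($n{\left(t \right)} = 3 \frac{t + t}{t + t} = 3 \frac{2 t}{2 t} = 3 \cdot 2 t \frac{1}{2 t} = 3 \cdot 1 = 3$)
$x{\left(v \right)} = 273 + v^{2} + 3 v$ ($x{\left(v \right)} = \left(v^{2} + 3 v\right) + 273 = 273 + v^{2} + 3 v$)
$\frac{1}{x{\left(-307 \right)} + b} = \frac{1}{\left(273 + \left(-307\right)^{2} + 3 \left(-307\right)\right) - 41235} = \frac{1}{\left(273 + 94249 - 921\right) - 41235} = \frac{1}{93601 - 41235} = \frac{1}{52366}$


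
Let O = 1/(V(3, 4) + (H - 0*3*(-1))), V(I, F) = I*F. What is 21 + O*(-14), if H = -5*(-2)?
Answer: 224/11 ≈ 20.364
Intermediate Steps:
H = 10
V(I, F) = F*I
O = 1/22 (O = 1/(4*3 + (10 - 0*3*(-1))) = 1/(12 + (10 - 0*(-1))) = 1/(12 + (10 - 1*0)) = 1/(12 + (10 + 0)) = 1/(12 + 10) = 1/22 ≈ 0.045455)
21 + O*(-14) = 21 + (1/22)*(-14) = 21 - 7/11 = 224/11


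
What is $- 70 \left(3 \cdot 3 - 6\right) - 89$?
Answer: $-299$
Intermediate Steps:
$- 70 \left(3 \cdot 3 - 6\right) - 89 = - 70 \left(9 - 6\right) - 89 = \left(-70\right) 3 - 89 = -210 - 89 = -299$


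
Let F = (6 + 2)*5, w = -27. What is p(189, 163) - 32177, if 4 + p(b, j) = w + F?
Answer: -32168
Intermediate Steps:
F = 40 (F = 8*5 = 40)
p(b, j) = 9 (p(b, j) = -4 + (-27 + 40) = -4 + 13 = 9)
p(189, 163) - 32177 = 9 - 32177 = -32168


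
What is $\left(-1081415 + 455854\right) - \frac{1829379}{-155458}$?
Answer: $- \frac{97246632559}{155458} \approx -6.2555 \cdot 10^{5}$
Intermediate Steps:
$\left(-1081415 + 455854\right) - \frac{1829379}{-155458} = -625561 - - \frac{1829379}{155458} = -625561 + \frac{1829379}{155458} = - \frac{97246632559}{155458}$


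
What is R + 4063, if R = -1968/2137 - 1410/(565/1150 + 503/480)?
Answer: 114245109559/36314041 ≈ 3146.0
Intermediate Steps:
R = -33298839024/36314041 (R = -1968*1/2137 - 1410/(565*(1/1150) + 503*(1/480)) = -1968/2137 - 1410/(113/230 + 503/480) = -1968/2137 - 1410/16993/11040 = -1968/2137 - 1410*11040/16993 = -1968/2137 - 15566400/16993 = -33298839024/36314041 ≈ -916.97)
R + 4063 = -33298839024/36314041 + 4063 = 114245109559/36314041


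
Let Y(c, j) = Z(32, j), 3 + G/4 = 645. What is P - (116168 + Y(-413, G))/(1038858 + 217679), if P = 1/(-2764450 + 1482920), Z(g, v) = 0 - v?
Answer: -145583064537/1610289861610 ≈ -0.090408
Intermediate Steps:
G = 2568 (G = -12 + 4*645 = -12 + 2580 = 2568)
Z(g, v) = -v
Y(c, j) = -j
P = -1/1281530 (P = 1/(-1281530) = -1/1281530 ≈ -7.8032e-7)
P - (116168 + Y(-413, G))/(1038858 + 217679) = -1/1281530 - (116168 - 1*2568)/(1038858 + 217679) = -1/1281530 - (116168 - 2568)/1256537 = -1/1281530 - 113600/1256537 = -145583064537/1610289861610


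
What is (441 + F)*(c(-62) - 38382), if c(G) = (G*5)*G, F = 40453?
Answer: -783610828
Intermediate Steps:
c(G) = 5*G² (c(G) = (5*G)*G = 5*G²)
(441 + F)*(c(-62) - 38382) = (441 + 40453)*(5*(-62)² - 38382) = 40894*(5*3844 - 38382) = 40894*(19220 - 38382) = 40894*(-19162) = -783610828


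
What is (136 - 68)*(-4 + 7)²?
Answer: 612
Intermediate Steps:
(136 - 68)*(-4 + 7)² = 68*3² = 68*9 = 612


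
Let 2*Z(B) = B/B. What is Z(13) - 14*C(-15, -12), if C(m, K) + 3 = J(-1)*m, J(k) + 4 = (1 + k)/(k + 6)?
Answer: -1595/2 ≈ -797.50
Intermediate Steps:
J(k) = -4 + (1 + k)/(6 + k) (J(k) = -4 + (1 + k)/(k + 6) = -4 + (1 + k)/(6 + k))
Z(B) = ½ (Z(B) = (B/B)/2 = (½)*1 = ½)
C(m, K) = -3 - 4*m (C(m, K) = -3 + ((-23 - 3*(-1))/(6 - 1))*m = -3 + ((-23 + 3)/5)*m = -3 + ((⅕)*(-20))*m = -3 - 4*m)
Z(13) - 14*C(-15, -12) = ½ - 14*(-3 - 4*(-15)) = ½ - 14*(-3 + 60) = ½ - 14*57 = ½ - 798 = -1595/2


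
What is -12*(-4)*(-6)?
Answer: -288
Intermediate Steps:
-12*(-4)*(-6) = 48*(-6) = -288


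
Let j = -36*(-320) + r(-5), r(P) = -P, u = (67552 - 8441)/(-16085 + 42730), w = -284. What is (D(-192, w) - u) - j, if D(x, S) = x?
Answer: -312258576/26645 ≈ -11719.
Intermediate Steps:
u = 59111/26645 ≈ 2.2185
j = 11525 (j = -36*(-320) - 1*(-5) = 11520 + 5 = 11525)
(D(-192, w) - u) - j = (-192 - 1*59111/26645) - 1*11525 = (-192 - 59111/26645) - 11525 = -5174951/26645 - 11525 = -312258576/26645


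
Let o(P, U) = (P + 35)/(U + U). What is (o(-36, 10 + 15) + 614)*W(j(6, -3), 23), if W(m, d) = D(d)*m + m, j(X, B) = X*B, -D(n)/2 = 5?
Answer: 2486619/25 ≈ 99465.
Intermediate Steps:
o(P, U) = (35 + P)/(2*U) (o(P, U) = (35 + P)/((2*U)) = (35 + P)*(1/(2*U)) = (35 + P)/(2*U))
D(n) = -10 (D(n) = -2*5 = -10)
j(X, B) = B*X
W(m, d) = -9*m (W(m, d) = -10*m + m = -9*m)
(o(-36, 10 + 15) + 614)*W(j(6, -3), 23) = ((35 - 36)/(2*(10 + 15)) + 614)*(-(-27)*6) = ((½)*(-1)/25 + 614)*(-9*(-18)) = ((½)*(1/25)*(-1) + 614)*162 = (-1/50 + 614)*162 = (30699/50)*162 = 2486619/25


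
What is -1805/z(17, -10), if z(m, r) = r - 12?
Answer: 1805/22 ≈ 82.045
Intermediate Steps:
z(m, r) = -12 + r
-1805/z(17, -10) = -1805/(-12 - 10) = -1805/(-22) = -1805*(-1/22) = 1805/22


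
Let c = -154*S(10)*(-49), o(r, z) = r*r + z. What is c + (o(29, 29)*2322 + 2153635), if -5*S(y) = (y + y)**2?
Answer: 3570095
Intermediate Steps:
o(r, z) = z + r**2 (o(r, z) = r**2 + z = z + r**2)
S(y) = -4*y**2/5 (S(y) = -(y + y)**2/5 = -4*y**2/5)
c = -603680 (c = -(-616)*10**2/5*(-49) = -(-616)*100/5*(-49) = -154*(-80)*(-49) = 12320*(-49) = -603680)
c + (o(29, 29)*2322 + 2153635) = -603680 + ((29 + 29**2)*2322 + 2153635) = -603680 + ((29 + 841)*2322 + 2153635) = -603680 + (870*2322 + 2153635) = -603680 + (2020140 + 2153635) = -603680 + 4173775 = 3570095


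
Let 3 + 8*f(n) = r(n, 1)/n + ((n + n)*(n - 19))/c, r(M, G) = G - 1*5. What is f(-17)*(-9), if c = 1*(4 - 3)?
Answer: -186849/136 ≈ -1373.9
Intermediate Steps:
r(M, G) = -5 + G (r(M, G) = G - 5 = -5 + G)
c = 1 (c = 1*1 = 1)
f(n) = -3/8 - 1/(2*n) + n*(-19 + n)/4 (f(n) = -3/8 + ((-5 + 1)/n + ((n + n)*(n - 19))/1)/8 = -3/8 + (-4/n + ((2*n)*(-19 + n))*1)/8 = -3/8 + (-4/n + (2*n*(-19 + n))*1)/8 = -3/8 + (-4/n + 2*n*(-19 + n))/8 = -3/8 + (-1/(2*n) + n*(-19 + n)/4) = -3/8 - 1/(2*n) + n*(-19 + n)/4)
f(-17)*(-9) = ((1/8)*(-4 - 3*(-17) + 2*(-17)**2*(-19 - 17))/(-17))*(-9) = ((1/8)*(-1/17)*(-4 + 51 + 2*289*(-36)))*(-9) = ((1/8)*(-1/17)*(-4 + 51 - 20808))*(-9) = ((1/8)*(-1/17)*(-20761))*(-9) = (20761/136)*(-9) = -186849/136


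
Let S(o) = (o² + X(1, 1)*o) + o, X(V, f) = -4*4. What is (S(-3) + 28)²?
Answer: 6724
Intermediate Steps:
X(V, f) = -16
S(o) = o² - 15*o (S(o) = (o² - 16*o) + o = o² - 15*o)
(S(-3) + 28)² = (-3*(-15 - 3) + 28)² = (-3*(-18) + 28)² = (54 + 28)² = 82² = 6724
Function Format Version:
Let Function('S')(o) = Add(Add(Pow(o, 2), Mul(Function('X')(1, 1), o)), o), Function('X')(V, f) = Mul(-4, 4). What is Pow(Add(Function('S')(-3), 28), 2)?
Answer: 6724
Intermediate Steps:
Function('X')(V, f) = -16
Function('S')(o) = Add(Pow(o, 2), Mul(-15, o)) (Function('S')(o) = Add(Add(Pow(o, 2), Mul(-16, o)), o) = Add(Pow(o, 2), Mul(-15, o)))
Pow(Add(Function('S')(-3), 28), 2) = Pow(Add(Mul(-3, Add(-15, -3)), 28), 2) = Pow(Add(Mul(-3, -18), 28), 2) = Pow(Add(54, 28), 2) = Pow(82, 2) = 6724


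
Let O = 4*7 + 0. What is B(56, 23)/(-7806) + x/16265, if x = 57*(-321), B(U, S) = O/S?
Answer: -1642731103/1460092785 ≈ -1.1251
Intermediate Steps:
O = 28 (O = 28 + 0 = 28)
B(U, S) = 28/S
x = -18297
B(56, 23)/(-7806) + x/16265 = (28/23)/(-7806) - 18297/16265 = (28*(1/23))*(-1/7806) - 18297*1/16265 = (28/23)*(-1/7806) - 18297/16265 = -14/89769 - 18297/16265 = -1642731103/1460092785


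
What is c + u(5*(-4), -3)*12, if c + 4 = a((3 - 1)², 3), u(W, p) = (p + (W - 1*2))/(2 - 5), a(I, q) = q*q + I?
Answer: 109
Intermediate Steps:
a(I, q) = I + q² (a(I, q) = q² + I = I + q²)
u(W, p) = ⅔ - W/3 - p/3 (u(W, p) = (p + (W - 2))/(-3) = (p + (-2 + W))*(-⅓) = (-2 + W + p)*(-⅓) = ⅔ - W/3 - p/3)
c = 9 (c = -4 + ((3 - 1)² + 3²) = -4 + (2² + 9) = -4 + (4 + 9) = -4 + 13 = 9)
c + u(5*(-4), -3)*12 = 9 + (⅔ - 5*(-4)/3 - ⅓*(-3))*12 = 9 + (⅔ - ⅓*(-20) + 1)*12 = 9 + (⅔ + 20/3 + 1)*12 = 9 + (25/3)*12 = 9 + 100 = 109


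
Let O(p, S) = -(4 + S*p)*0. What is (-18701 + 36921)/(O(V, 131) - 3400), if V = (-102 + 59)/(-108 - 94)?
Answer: -911/170 ≈ -5.3588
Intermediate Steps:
V = 43/202 (V = -43/(-202) = -43*(-1/202) = 43/202 ≈ 0.21287)
O(p, S) = 0 (O(p, S) = (-4 - S*p)*0 = 0)
(-18701 + 36921)/(O(V, 131) - 3400) = (-18701 + 36921)/(0 - 3400) = 18220/(-3400) = 18220*(-1/3400) = -911/170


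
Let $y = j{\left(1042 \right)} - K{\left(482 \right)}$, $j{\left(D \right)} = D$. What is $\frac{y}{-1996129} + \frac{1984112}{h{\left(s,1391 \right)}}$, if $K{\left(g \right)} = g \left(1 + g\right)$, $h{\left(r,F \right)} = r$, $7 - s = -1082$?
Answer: $\frac{3960795893444}{2173784481} \approx 1822.1$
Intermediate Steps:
$s = 1089$ ($s = 7 - -1082 = 7 + 1082 = 1089$)
$y = -231764$ ($y = 1042 - 482 \left(1 + 482\right) = 1042 - 482 \cdot 483 = 1042 - 232806 = -231764$)
$\frac{y}{-1996129} + \frac{1984112}{h{\left(s,1391 \right)}} = - \frac{231764}{-1996129} + \frac{1984112}{1089} = \left(-231764\right) \left(- \frac{1}{1996129}\right) + 1984112 \cdot \frac{1}{1089} = \frac{231764}{1996129} + \frac{1984112}{1089} = \frac{3960795893444}{2173784481}$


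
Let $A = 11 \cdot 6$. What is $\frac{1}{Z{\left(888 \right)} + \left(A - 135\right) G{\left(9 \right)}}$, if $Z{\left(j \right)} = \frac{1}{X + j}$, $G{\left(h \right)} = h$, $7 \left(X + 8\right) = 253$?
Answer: $- \frac{6413}{3982466} \approx -0.0016103$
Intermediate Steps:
$X = \frac{197}{7}$ ($X = -8 + \frac{1}{7} \cdot 253 = -8 + \frac{253}{7} = \frac{197}{7} \approx 28.143$)
$Z{\left(j \right)} = \frac{1}{\frac{197}{7} + j}$
$A = 66$
$\frac{1}{Z{\left(888 \right)} + \left(A - 135\right) G{\left(9 \right)}} = \frac{1}{\frac{7}{197 + 7 \cdot 888} + \left(66 - 135\right) 9} = \frac{1}{\frac{7}{197 + 6216} - 621} = \frac{1}{\frac{7}{6413} - 621} = \frac{1}{- \frac{3982466}{6413}} = - \frac{6413}{3982466}$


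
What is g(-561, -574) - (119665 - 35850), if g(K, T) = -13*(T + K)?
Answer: -69060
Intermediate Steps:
g(K, T) = -13*K - 13*T (g(K, T) = -13*(K + T) = -13*K - 13*T)
g(-561, -574) - (119665 - 35850) = (-13*(-561) - 13*(-574)) - (119665 - 35850) = (7293 + 7462) - 1*83815 = 14755 - 83815 = -69060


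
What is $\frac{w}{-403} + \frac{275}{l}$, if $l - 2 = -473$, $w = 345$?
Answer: $- \frac{273320}{189813} \approx -1.4399$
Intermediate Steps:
$l = -471$ ($l = 2 - 473 = -471$)
$\frac{w}{-403} + \frac{275}{l} = \frac{345}{-403} + \frac{275}{-471} = 345 \left(- \frac{1}{403}\right) + 275 \left(- \frac{1}{471}\right) = - \frac{345}{403} - \frac{275}{471} = - \frac{273320}{189813}$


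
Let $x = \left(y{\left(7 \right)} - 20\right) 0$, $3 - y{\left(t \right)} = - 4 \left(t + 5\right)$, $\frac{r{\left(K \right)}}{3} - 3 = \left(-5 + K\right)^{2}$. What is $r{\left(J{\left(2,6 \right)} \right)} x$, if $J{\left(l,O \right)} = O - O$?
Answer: $0$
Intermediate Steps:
$J{\left(l,O \right)} = 0$
$r{\left(K \right)} = 9 + 3 \left(-5 + K\right)^{2}$
$y{\left(t \right)} = 23 + 4 t$ ($y{\left(t \right)} = 3 - - 4 \left(t + 5\right) = 3 - - 4 \left(5 + t\right) = 3 - \left(-20 - 4 t\right) = 3 + \left(20 + 4 t\right) = 23 + 4 t$)
$x = 0$ ($x = \left(\left(23 + 4 \cdot 7\right) - 20\right) 0 = \left(\left(23 + 28\right) - 20\right) 0 = \left(51 - 20\right) 0 = 31 \cdot 0 = 0$)
$r{\left(J{\left(2,6 \right)} \right)} x = \left(9 + 3 \left(-5 + 0\right)^{2}\right) 0 = \left(9 + 3 \left(-5\right)^{2}\right) 0 = \left(9 + 3 \cdot 25\right) 0 = \left(9 + 75\right) 0 = 84 \cdot 0 = 0$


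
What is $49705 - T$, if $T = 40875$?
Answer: $8830$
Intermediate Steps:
$49705 - T = 49705 - 40875 = 8830$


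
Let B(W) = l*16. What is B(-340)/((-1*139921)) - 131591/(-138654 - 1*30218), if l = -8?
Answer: 18433959927/23628739112 ≈ 0.78015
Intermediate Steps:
B(W) = -128 (B(W) = -8*16 = -128)
B(-340)/((-1*139921)) - 131591/(-138654 - 1*30218) = -128/((-1*139921)) - 131591/(-138654 - 1*30218) = -128/(-139921) - 131591/(-138654 - 30218) = -128*(-1/139921) - 131591/(-168872) = 128/139921 - 131591*(-1/168872) = 128/139921 + 131591/168872 = 18433959927/23628739112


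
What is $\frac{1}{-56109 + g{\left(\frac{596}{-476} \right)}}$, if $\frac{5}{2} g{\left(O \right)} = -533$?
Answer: $- \frac{5}{281611} \approx -1.7755 \cdot 10^{-5}$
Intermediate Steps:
$g{\left(O \right)} = - \frac{1066}{5}$ ($g{\left(O \right)} = \frac{2}{5} \left(-533\right) = - \frac{1066}{5}$)
$\frac{1}{-56109 + g{\left(\frac{596}{-476} \right)}} = \frac{1}{-56109 - \frac{1066}{5}} = \frac{1}{- \frac{281611}{5}} = - \frac{5}{281611}$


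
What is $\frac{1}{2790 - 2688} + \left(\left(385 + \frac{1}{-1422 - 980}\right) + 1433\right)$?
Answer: $\frac{111354893}{61251} \approx 1818.0$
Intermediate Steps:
$\frac{1}{2790 - 2688} + \left(\left(385 + \frac{1}{-1422 - 980}\right) + 1433\right) = \frac{1}{102} + \left(\left(385 + \frac{1}{-2402}\right) + 1433\right) = \frac{1}{102} + \left(\left(385 - \frac{1}{2402}\right) + 1433\right) = \frac{1}{102} + \left(\frac{924769}{2402} + 1433\right) = \frac{1}{102} + \frac{4366835}{2402} = \frac{111354893}{61251}$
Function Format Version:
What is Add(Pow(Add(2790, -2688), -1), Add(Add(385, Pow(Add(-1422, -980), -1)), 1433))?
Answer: Rational(111354893, 61251) ≈ 1818.0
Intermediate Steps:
Add(Pow(Add(2790, -2688), -1), Add(Add(385, Pow(Add(-1422, -980), -1)), 1433)) = Add(Pow(102, -1), Add(Add(385, Pow(-2402, -1)), 1433)) = Add(Rational(1, 102), Add(Add(385, Rational(-1, 2402)), 1433)) = Add(Rational(1, 102), Add(Rational(924769, 2402), 1433)) = Add(Rational(1, 102), Rational(4366835, 2402)) = Rational(111354893, 61251)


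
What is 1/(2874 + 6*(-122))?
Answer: 1/2142 ≈ 0.00046685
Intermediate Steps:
1/(2874 + 6*(-122)) = 1/(2874 - 732) = 1/2142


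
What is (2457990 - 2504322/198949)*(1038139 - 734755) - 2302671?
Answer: 148358003451775413/198949 ≈ 7.4571e+11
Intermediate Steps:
(2457990 - 2504322/198949)*(1038139 - 734755) - 2302671 = (2457990 - 2504322*1/198949)*303384 - 2302671 = (2457990 - 2504322/198949)*303384 - 2302671 = (489012148188/198949)*303384 - 2302671 = 148358461565868192/198949 - 2302671 = 148358003451775413/198949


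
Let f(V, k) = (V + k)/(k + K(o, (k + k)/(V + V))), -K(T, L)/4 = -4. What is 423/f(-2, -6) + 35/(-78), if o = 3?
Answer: -82555/156 ≈ -529.20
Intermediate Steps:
K(T, L) = 16 (K(T, L) = -4*(-4) = 16)
f(V, k) = (V + k)/(16 + k) (f(V, k) = (V + k)/(k + 16) = (V + k)/(16 + k))
423/f(-2, -6) + 35/(-78) = 423/(((-2 - 6)/(16 - 6))) + 35/(-78) = 423/((-8/10)) + 35*(-1/78) = 423/(((⅒)*(-8))) - 35/78 = 423/(-⅘) - 35/78 = 423*(-5/4) - 35/78 = -2115/4 - 35/78 = -82555/156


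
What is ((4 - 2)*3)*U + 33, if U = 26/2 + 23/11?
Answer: 1359/11 ≈ 123.55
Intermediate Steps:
U = 166/11 (U = 26*(½) + 23*(1/11) = 13 + 23/11 = 166/11 ≈ 15.091)
((4 - 2)*3)*U + 33 = ((4 - 2)*3)*(166/11) + 33 = (2*3)*(166/11) + 33 = 6*(166/11) + 33 = 996/11 + 33 = 1359/11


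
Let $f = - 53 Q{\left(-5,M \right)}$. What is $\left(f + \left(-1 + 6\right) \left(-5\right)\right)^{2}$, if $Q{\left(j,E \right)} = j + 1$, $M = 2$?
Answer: $34969$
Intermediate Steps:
$Q{\left(j,E \right)} = 1 + j$
$f = 212$ ($f = - 53 \left(1 - 5\right) = \left(-53\right) \left(-4\right) = 212$)
$\left(f + \left(-1 + 6\right) \left(-5\right)\right)^{2} = \left(212 + \left(-1 + 6\right) \left(-5\right)\right)^{2} = \left(212 + 5 \left(-5\right)\right)^{2} = \left(212 - 25\right)^{2} = 187^{2} = 34969$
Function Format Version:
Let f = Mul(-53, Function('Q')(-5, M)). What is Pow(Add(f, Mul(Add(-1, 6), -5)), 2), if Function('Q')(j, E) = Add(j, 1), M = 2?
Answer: 34969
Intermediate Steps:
Function('Q')(j, E) = Add(1, j)
f = 212 (f = Mul(-53, Add(1, -5)) = Mul(-53, -4) = 212)
Pow(Add(f, Mul(Add(-1, 6), -5)), 2) = Pow(Add(212, Mul(Add(-1, 6), -5)), 2) = Pow(Add(212, Mul(5, -5)), 2) = Pow(Add(212, -25), 2) = Pow(187, 2) = 34969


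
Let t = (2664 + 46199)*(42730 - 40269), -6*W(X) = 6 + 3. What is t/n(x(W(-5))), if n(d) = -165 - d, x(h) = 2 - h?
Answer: -240503686/337 ≈ -7.1366e+5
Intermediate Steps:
W(X) = -3/2 (W(X) = -(6 + 3)/6 = -1/6*9 = -3/2)
t = 120251843 (t = 48863*2461 = 120251843)
t/n(x(W(-5))) = 120251843/(-165 - (2 - 1*(-3/2))) = 120251843/(-165 - (2 + 3/2)) = 120251843/(-165 - 1*7/2) = 120251843/(-165 - 7/2) = 120251843/(-337/2) = 120251843*(-2/337) = -240503686/337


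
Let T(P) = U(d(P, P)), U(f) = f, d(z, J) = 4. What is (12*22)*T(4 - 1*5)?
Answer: 1056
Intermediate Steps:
T(P) = 4
(12*22)*T(4 - 1*5) = (12*22)*4 = 264*4 = 1056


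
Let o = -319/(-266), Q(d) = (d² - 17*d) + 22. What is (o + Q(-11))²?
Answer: 7761433801/70756 ≈ 1.0969e+5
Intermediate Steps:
Q(d) = 22 + d² - 17*d
o = 319/266 (o = -319*(-1/266) = 319/266 ≈ 1.1992)
(o + Q(-11))² = (319/266 + (22 + (-11)² - 17*(-11)))² = (319/266 + (22 + 121 + 187))² = (319/266 + 330)² = (88099/266)² = 7761433801/70756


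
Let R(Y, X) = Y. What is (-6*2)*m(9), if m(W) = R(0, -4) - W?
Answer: 108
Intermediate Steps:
m(W) = -W (m(W) = 0 - W = -W)
(-6*2)*m(9) = (-6*2)*(-1*9) = -12*(-9) = 108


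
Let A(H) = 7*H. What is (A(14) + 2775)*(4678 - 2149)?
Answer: 7265817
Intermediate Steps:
(A(14) + 2775)*(4678 - 2149) = (7*14 + 2775)*(4678 - 2149) = (98 + 2775)*2529 = 2873*2529 = 7265817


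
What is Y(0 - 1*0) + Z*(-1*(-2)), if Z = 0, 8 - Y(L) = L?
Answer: 8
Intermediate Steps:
Y(L) = 8 - L
Y(0 - 1*0) + Z*(-1*(-2)) = (8 - (0 - 1*0)) + 0*(-1*(-2)) = (8 - (0 + 0)) + 0*2 = (8 - 1*0) + 0 = (8 + 0) + 0 = 8 + 0 = 8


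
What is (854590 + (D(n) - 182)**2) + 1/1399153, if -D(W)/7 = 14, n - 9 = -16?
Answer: 1305395757471/1399153 ≈ 9.3299e+5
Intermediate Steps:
n = -7 (n = 9 - 16 = -7)
D(W) = -98 (D(W) = -7*14 = -98)
(854590 + (D(n) - 182)**2) + 1/1399153 = (854590 + (-98 - 182)**2) + 1/1399153 = (854590 + (-280)**2) + 1/1399153 = (854590 + 78400) + 1/1399153 = 932990 + 1/1399153 = 1305395757471/1399153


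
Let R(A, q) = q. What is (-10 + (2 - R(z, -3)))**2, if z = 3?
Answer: 25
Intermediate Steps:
(-10 + (2 - R(z, -3)))**2 = (-10 + (2 - 1*(-3)))**2 = (-10 + (2 + 3))**2 = (-10 + 5)**2 = (-5)**2 = 25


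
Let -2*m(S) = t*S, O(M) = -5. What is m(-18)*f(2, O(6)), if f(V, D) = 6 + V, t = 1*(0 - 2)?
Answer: -144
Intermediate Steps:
t = -2 (t = 1*(-2) = -2)
m(S) = S (m(S) = -(-1)*S = S)
m(-18)*f(2, O(6)) = -18*(6 + 2) = -18*8 = -144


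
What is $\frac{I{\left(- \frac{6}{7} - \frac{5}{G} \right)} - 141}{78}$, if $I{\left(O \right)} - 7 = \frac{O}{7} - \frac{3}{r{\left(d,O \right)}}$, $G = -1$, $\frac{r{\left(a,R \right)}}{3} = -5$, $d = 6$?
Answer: $- \frac{16318}{9555} \approx -1.7078$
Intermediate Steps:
$r{\left(a,R \right)} = -15$ ($r{\left(a,R \right)} = 3 \left(-5\right) = -15$)
$I{\left(O \right)} = \frac{36}{5} + \frac{O}{7}$ ($I{\left(O \right)} = 7 + \left(\frac{O}{7} - \frac{3}{-15}\right) = 7 + \left(O \frac{1}{7} - - \frac{1}{5}\right) = 7 + \left(\frac{O}{7} + \frac{1}{5}\right) = 7 + \left(\frac{1}{5} + \frac{O}{7}\right) = \frac{36}{5} + \frac{O}{7}$)
$\frac{I{\left(- \frac{6}{7} - \frac{5}{G} \right)} - 141}{78} = \frac{\left(\frac{36}{5} + \frac{- \frac{6}{7} - \frac{5}{-1}}{7}\right) - 141}{78} = \left(\left(\frac{36}{5} + \frac{\left(-6\right) \frac{1}{7} - -5}{7}\right) - 141\right) \frac{1}{78} = \left(\left(\frac{36}{5} + \frac{- \frac{6}{7} + 5}{7}\right) - 141\right) \frac{1}{78} = \left(\left(\frac{36}{5} + \frac{1}{7} \cdot \frac{29}{7}\right) - 141\right) \frac{1}{78} = \left(\left(\frac{36}{5} + \frac{29}{49}\right) - 141\right) \frac{1}{78} = \left(\frac{1909}{245} - 141\right) \frac{1}{78} = \left(- \frac{32636}{245}\right) \frac{1}{78} = - \frac{16318}{9555}$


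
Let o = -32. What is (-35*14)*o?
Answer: 15680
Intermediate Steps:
(-35*14)*o = -35*14*(-32) = -490*(-32) = 15680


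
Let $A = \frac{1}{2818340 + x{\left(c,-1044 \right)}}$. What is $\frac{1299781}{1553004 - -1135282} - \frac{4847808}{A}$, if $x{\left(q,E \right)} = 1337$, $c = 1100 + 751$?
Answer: $- \frac{36746860712303060795}{2688286} \approx -1.3669 \cdot 10^{13}$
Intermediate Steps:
$c = 1851$
$A = \frac{1}{2819677}$ ($A = \frac{1}{2818340 + 1337} = \frac{1}{2819677} \approx 3.5465 \cdot 10^{-7}$)
$\frac{1299781}{1553004 - -1135282} - \frac{4847808}{A} = \frac{1299781}{1553004 - -1135282} - 4847808 \frac{1}{\frac{1}{2819677}} = \frac{1299781}{1553004 + 1135282} - 13669252718016 = \frac{1299781}{2688286} - 13669252718016 = - \frac{36746860712303060795}{2688286}$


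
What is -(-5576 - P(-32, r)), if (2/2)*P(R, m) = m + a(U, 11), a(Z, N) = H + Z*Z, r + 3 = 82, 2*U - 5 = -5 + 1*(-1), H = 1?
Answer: 22625/4 ≈ 5656.3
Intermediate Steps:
U = -½ (U = 5/2 + (-5 + 1*(-1))/2 = 5/2 + (-5 - 1)/2 = 5/2 + (½)*(-6) = 5/2 - 3 = -½ ≈ -0.50000)
r = 79 (r = -3 + 82 = 79)
a(Z, N) = 1 + Z² (a(Z, N) = 1 + Z*Z = 1 + Z²)
P(R, m) = 5/4 + m (P(R, m) = m + (1 + (-½)²) = m + (1 + ¼) = m + 5/4 = 5/4 + m)
-(-5576 - P(-32, r)) = -(-5576 - (5/4 + 79)) = -(-5576 - 1*321/4) = -(-5576 - 321/4) = -1*(-22625/4) = 22625/4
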